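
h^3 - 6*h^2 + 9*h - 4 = (h - 4)*(h - 1)^2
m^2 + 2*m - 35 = (m - 5)*(m + 7)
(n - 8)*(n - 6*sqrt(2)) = n^2 - 6*sqrt(2)*n - 8*n + 48*sqrt(2)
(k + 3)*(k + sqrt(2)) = k^2 + sqrt(2)*k + 3*k + 3*sqrt(2)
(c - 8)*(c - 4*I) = c^2 - 8*c - 4*I*c + 32*I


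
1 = 1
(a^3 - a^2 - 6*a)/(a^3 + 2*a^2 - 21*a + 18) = a*(a + 2)/(a^2 + 5*a - 6)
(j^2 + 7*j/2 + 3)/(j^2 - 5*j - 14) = (j + 3/2)/(j - 7)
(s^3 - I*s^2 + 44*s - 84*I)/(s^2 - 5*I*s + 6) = (s^2 + 5*I*s + 14)/(s + I)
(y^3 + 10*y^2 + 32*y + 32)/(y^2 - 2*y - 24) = (y^2 + 6*y + 8)/(y - 6)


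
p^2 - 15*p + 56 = (p - 8)*(p - 7)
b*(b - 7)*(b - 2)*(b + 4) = b^4 - 5*b^3 - 22*b^2 + 56*b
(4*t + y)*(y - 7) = 4*t*y - 28*t + y^2 - 7*y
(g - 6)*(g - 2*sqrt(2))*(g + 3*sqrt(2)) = g^3 - 6*g^2 + sqrt(2)*g^2 - 12*g - 6*sqrt(2)*g + 72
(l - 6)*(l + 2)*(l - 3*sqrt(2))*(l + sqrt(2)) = l^4 - 4*l^3 - 2*sqrt(2)*l^3 - 18*l^2 + 8*sqrt(2)*l^2 + 24*l + 24*sqrt(2)*l + 72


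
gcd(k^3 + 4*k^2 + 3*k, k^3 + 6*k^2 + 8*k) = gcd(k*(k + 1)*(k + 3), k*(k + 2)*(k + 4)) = k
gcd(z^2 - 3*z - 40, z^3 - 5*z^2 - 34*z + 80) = z^2 - 3*z - 40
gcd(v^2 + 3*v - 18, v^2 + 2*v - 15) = v - 3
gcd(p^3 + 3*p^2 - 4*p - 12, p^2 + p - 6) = p^2 + p - 6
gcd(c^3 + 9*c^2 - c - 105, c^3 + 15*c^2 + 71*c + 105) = c^2 + 12*c + 35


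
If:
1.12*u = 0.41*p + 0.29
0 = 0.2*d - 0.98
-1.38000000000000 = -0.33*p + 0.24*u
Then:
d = 4.90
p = 5.96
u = 2.44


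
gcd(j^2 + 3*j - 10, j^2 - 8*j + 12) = j - 2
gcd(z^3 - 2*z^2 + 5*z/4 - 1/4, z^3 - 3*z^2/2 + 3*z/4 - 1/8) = z^2 - z + 1/4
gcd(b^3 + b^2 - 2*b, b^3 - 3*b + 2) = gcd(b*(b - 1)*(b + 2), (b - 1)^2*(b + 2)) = b^2 + b - 2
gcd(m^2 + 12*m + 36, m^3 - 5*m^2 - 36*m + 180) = m + 6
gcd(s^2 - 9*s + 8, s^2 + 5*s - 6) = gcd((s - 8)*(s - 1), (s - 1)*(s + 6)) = s - 1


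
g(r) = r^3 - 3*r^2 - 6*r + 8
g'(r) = 3*r^2 - 6*r - 6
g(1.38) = -3.37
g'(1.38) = -8.57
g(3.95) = -0.88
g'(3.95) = 17.11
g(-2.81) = -21.02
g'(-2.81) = 34.55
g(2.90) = -10.24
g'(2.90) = 1.83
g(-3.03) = -29.18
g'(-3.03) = 39.72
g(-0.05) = 8.29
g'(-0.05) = -5.69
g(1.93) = -7.57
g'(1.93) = -6.41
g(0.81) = 1.70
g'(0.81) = -8.89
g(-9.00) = -910.00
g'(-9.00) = 291.00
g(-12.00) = -2080.00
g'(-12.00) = 498.00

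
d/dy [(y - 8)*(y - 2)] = 2*y - 10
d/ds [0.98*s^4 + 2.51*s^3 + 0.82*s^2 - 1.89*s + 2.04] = 3.92*s^3 + 7.53*s^2 + 1.64*s - 1.89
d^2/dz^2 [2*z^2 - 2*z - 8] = 4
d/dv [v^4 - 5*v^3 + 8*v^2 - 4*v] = 4*v^3 - 15*v^2 + 16*v - 4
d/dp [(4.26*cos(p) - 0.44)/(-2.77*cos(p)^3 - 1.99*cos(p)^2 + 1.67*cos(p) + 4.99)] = (-23.6004*cos(p)^3 - 4.821*cos(p)^2 + 1.7512*cos(p) - 21.9922)*sin(p)/(7.6729*cos(p)^6 + 11.0246*cos(p)^5 - 5.2917*cos(p)^4 - 34.2912*cos(p)^3 - 17.0713*cos(p)^2 + 16.6666*cos(p) + 24.9001)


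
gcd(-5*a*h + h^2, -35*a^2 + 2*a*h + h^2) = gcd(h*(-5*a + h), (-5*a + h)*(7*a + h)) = 5*a - h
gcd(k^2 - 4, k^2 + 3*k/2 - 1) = k + 2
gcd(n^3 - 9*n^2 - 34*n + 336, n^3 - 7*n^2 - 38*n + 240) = n^2 - 2*n - 48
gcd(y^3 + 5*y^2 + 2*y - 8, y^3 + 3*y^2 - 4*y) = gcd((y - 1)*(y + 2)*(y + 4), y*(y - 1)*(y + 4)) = y^2 + 3*y - 4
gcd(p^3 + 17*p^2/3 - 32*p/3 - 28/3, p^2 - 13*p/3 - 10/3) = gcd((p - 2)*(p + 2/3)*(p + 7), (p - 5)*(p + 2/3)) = p + 2/3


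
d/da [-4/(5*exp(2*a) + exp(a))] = 4*(10*exp(a) + 1)*exp(-a)/(5*exp(a) + 1)^2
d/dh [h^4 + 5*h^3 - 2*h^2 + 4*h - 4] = 4*h^3 + 15*h^2 - 4*h + 4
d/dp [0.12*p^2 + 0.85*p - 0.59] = 0.24*p + 0.85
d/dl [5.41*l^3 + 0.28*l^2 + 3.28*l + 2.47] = 16.23*l^2 + 0.56*l + 3.28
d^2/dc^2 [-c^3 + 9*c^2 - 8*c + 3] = 18 - 6*c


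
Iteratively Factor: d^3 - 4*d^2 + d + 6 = (d - 3)*(d^2 - d - 2) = (d - 3)*(d - 2)*(d + 1)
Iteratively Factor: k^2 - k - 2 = (k - 2)*(k + 1)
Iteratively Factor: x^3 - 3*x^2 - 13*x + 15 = (x - 5)*(x^2 + 2*x - 3) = (x - 5)*(x + 3)*(x - 1)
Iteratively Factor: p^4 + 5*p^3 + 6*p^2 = (p)*(p^3 + 5*p^2 + 6*p) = p*(p + 2)*(p^2 + 3*p) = p^2*(p + 2)*(p + 3)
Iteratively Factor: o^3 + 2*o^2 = (o)*(o^2 + 2*o) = o*(o + 2)*(o)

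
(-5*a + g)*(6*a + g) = -30*a^2 + a*g + g^2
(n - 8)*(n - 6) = n^2 - 14*n + 48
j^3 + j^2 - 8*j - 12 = (j - 3)*(j + 2)^2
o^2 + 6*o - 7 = (o - 1)*(o + 7)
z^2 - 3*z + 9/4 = (z - 3/2)^2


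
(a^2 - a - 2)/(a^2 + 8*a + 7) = (a - 2)/(a + 7)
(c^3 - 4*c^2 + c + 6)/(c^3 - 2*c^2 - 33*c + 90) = (c^2 - c - 2)/(c^2 + c - 30)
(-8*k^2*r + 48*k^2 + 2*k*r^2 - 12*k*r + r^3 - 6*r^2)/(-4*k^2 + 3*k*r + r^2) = (-2*k*r + 12*k + r^2 - 6*r)/(-k + r)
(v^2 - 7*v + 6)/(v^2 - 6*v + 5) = (v - 6)/(v - 5)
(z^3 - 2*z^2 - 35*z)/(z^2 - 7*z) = z + 5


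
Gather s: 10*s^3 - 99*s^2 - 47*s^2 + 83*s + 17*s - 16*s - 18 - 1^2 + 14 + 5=10*s^3 - 146*s^2 + 84*s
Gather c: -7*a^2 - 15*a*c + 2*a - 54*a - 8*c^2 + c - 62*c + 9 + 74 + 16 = -7*a^2 - 52*a - 8*c^2 + c*(-15*a - 61) + 99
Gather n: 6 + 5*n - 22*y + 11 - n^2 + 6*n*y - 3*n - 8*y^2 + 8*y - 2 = -n^2 + n*(6*y + 2) - 8*y^2 - 14*y + 15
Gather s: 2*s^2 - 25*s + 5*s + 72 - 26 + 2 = 2*s^2 - 20*s + 48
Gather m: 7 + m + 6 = m + 13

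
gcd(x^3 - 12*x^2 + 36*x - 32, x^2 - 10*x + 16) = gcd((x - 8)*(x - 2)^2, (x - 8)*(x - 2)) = x^2 - 10*x + 16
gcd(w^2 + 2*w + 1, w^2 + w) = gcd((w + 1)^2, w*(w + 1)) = w + 1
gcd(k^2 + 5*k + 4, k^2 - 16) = k + 4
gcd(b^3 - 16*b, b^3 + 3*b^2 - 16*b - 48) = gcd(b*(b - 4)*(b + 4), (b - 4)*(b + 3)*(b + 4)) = b^2 - 16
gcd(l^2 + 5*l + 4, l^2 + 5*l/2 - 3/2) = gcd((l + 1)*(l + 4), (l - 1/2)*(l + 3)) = 1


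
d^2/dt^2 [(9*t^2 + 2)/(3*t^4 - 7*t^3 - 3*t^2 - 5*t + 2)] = 2*(243*t^8 - 567*t^7 + 702*t^6 + 180*t^5 - 1167*t^4 + 1023*t^3 + 354*t^2 + 174*t + 98)/(27*t^12 - 189*t^11 + 360*t^10 - 100*t^9 + 324*t^8 - 906*t^7 - 246*t^6 - 588*t^5 + 285*t^4 - 29*t^3 + 114*t^2 - 60*t + 8)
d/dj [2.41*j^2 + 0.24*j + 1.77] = 4.82*j + 0.24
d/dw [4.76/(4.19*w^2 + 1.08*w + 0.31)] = (-39.8888*w - 5.1408)/(4.19*w^2 + 1.08*w + 0.31)^2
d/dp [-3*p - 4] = -3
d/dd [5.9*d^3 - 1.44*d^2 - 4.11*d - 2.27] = 17.7*d^2 - 2.88*d - 4.11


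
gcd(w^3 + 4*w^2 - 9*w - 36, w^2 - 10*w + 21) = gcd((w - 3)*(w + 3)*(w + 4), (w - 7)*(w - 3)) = w - 3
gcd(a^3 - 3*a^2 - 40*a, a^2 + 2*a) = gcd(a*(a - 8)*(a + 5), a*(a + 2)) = a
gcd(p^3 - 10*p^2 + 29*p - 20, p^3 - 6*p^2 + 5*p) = p^2 - 6*p + 5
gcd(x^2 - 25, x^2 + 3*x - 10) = x + 5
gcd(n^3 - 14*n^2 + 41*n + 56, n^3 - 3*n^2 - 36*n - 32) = n^2 - 7*n - 8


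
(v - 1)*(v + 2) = v^2 + v - 2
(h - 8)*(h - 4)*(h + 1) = h^3 - 11*h^2 + 20*h + 32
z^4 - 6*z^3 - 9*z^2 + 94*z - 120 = (z - 5)*(z - 3)*(z - 2)*(z + 4)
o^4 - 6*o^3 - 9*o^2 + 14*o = o*(o - 7)*(o - 1)*(o + 2)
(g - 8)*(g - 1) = g^2 - 9*g + 8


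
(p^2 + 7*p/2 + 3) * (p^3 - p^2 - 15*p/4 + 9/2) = p^5 + 5*p^4/2 - 17*p^3/4 - 93*p^2/8 + 9*p/2 + 27/2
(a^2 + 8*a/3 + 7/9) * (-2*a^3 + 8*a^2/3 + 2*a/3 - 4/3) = -2*a^5 - 8*a^4/3 + 56*a^3/9 + 68*a^2/27 - 82*a/27 - 28/27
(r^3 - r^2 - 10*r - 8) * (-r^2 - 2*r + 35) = -r^5 - r^4 + 47*r^3 - 7*r^2 - 334*r - 280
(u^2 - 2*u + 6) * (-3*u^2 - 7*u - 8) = -3*u^4 - u^3 - 12*u^2 - 26*u - 48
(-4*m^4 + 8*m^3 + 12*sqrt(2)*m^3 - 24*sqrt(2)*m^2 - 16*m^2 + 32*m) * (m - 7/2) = -4*m^5 + 12*sqrt(2)*m^4 + 22*m^4 - 66*sqrt(2)*m^3 - 44*m^3 + 88*m^2 + 84*sqrt(2)*m^2 - 112*m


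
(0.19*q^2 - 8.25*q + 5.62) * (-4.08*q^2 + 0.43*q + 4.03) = -0.7752*q^4 + 33.7417*q^3 - 25.7114*q^2 - 30.8309*q + 22.6486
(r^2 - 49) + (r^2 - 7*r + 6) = 2*r^2 - 7*r - 43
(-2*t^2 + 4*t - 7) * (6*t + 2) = -12*t^3 + 20*t^2 - 34*t - 14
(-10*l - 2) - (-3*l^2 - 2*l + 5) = 3*l^2 - 8*l - 7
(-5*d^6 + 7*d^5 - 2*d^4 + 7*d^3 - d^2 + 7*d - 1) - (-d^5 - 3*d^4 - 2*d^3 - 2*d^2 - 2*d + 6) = -5*d^6 + 8*d^5 + d^4 + 9*d^3 + d^2 + 9*d - 7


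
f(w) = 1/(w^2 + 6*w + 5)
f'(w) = (-2*w - 6)/(w^2 + 6*w + 5)^2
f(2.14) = 0.04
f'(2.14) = -0.02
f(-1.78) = -0.40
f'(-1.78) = -0.39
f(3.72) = 0.02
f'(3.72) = -0.01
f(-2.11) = -0.31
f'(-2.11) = -0.17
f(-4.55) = -0.63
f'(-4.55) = 1.21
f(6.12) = 0.01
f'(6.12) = -0.00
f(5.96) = 0.01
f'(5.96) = -0.00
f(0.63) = 0.11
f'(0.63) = -0.09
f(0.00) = 0.20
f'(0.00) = -0.24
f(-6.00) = 0.20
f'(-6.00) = 0.24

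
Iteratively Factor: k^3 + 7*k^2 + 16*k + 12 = (k + 2)*(k^2 + 5*k + 6) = (k + 2)*(k + 3)*(k + 2)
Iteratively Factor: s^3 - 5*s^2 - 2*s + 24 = (s - 3)*(s^2 - 2*s - 8) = (s - 4)*(s - 3)*(s + 2)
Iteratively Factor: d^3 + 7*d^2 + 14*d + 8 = (d + 4)*(d^2 + 3*d + 2) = (d + 1)*(d + 4)*(d + 2)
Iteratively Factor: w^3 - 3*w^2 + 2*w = (w - 1)*(w^2 - 2*w) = (w - 2)*(w - 1)*(w)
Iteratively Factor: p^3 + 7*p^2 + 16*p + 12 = (p + 3)*(p^2 + 4*p + 4) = (p + 2)*(p + 3)*(p + 2)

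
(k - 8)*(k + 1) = k^2 - 7*k - 8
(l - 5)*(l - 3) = l^2 - 8*l + 15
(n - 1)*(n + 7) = n^2 + 6*n - 7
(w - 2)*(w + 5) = w^2 + 3*w - 10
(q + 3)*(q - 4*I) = q^2 + 3*q - 4*I*q - 12*I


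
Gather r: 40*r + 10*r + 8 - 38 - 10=50*r - 40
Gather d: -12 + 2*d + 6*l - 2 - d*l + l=d*(2 - l) + 7*l - 14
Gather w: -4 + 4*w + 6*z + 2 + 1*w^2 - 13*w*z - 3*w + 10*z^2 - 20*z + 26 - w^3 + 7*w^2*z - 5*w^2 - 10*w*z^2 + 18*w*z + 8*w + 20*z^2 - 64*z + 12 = -w^3 + w^2*(7*z - 4) + w*(-10*z^2 + 5*z + 9) + 30*z^2 - 78*z + 36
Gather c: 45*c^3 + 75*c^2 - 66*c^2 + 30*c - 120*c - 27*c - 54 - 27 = 45*c^3 + 9*c^2 - 117*c - 81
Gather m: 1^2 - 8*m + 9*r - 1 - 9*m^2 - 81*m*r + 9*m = -9*m^2 + m*(1 - 81*r) + 9*r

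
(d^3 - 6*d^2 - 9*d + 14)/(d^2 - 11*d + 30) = (d^3 - 6*d^2 - 9*d + 14)/(d^2 - 11*d + 30)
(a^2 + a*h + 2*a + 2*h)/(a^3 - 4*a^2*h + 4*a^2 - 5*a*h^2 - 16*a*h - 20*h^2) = (a + 2)/(a^2 - 5*a*h + 4*a - 20*h)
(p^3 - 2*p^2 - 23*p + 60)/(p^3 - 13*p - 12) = (p^2 + 2*p - 15)/(p^2 + 4*p + 3)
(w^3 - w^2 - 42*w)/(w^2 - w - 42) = w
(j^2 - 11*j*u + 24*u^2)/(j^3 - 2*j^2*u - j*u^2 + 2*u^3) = (j^2 - 11*j*u + 24*u^2)/(j^3 - 2*j^2*u - j*u^2 + 2*u^3)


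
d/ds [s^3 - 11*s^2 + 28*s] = 3*s^2 - 22*s + 28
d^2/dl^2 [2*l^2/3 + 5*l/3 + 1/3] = 4/3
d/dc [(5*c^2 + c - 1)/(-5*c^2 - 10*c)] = (-9*c^2 - 2*c - 2)/(5*c^2*(c^2 + 4*c + 4))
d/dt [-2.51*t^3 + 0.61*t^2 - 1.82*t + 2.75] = -7.53*t^2 + 1.22*t - 1.82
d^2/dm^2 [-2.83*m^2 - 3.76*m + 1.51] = -5.66000000000000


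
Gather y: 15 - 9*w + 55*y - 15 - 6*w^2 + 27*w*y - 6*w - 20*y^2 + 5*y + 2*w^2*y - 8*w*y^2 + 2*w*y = -6*w^2 - 15*w + y^2*(-8*w - 20) + y*(2*w^2 + 29*w + 60)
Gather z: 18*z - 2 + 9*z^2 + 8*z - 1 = 9*z^2 + 26*z - 3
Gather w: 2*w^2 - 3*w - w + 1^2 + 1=2*w^2 - 4*w + 2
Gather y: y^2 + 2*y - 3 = y^2 + 2*y - 3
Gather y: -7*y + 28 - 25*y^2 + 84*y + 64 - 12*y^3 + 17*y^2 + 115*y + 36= -12*y^3 - 8*y^2 + 192*y + 128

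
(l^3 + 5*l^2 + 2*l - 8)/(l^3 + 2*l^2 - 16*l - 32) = (l - 1)/(l - 4)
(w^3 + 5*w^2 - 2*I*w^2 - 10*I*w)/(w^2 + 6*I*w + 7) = w*(w^2 + w*(5 - 2*I) - 10*I)/(w^2 + 6*I*w + 7)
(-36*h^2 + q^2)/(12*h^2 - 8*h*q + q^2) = (6*h + q)/(-2*h + q)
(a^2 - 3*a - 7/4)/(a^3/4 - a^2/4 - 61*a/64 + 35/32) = 16*(4*a^2 - 12*a - 7)/(16*a^3 - 16*a^2 - 61*a + 70)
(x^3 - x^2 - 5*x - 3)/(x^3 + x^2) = 1 - 2/x - 3/x^2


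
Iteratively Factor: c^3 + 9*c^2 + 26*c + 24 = (c + 4)*(c^2 + 5*c + 6) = (c + 2)*(c + 4)*(c + 3)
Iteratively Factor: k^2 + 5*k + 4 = (k + 4)*(k + 1)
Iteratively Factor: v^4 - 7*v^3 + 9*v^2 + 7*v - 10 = (v - 5)*(v^3 - 2*v^2 - v + 2) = (v - 5)*(v + 1)*(v^2 - 3*v + 2) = (v - 5)*(v - 2)*(v + 1)*(v - 1)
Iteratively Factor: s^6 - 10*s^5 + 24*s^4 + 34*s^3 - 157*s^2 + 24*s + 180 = (s - 3)*(s^5 - 7*s^4 + 3*s^3 + 43*s^2 - 28*s - 60) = (s - 3)*(s + 2)*(s^4 - 9*s^3 + 21*s^2 + s - 30) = (s - 3)^2*(s + 2)*(s^3 - 6*s^2 + 3*s + 10) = (s - 3)^2*(s + 1)*(s + 2)*(s^2 - 7*s + 10) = (s - 5)*(s - 3)^2*(s + 1)*(s + 2)*(s - 2)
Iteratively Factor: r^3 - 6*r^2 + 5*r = (r - 1)*(r^2 - 5*r) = (r - 5)*(r - 1)*(r)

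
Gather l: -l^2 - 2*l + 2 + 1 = -l^2 - 2*l + 3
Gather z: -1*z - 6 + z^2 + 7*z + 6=z^2 + 6*z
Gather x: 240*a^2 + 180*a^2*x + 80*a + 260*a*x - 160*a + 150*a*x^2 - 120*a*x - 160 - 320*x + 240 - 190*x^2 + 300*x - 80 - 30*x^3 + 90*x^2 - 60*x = 240*a^2 - 80*a - 30*x^3 + x^2*(150*a - 100) + x*(180*a^2 + 140*a - 80)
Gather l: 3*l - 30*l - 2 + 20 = 18 - 27*l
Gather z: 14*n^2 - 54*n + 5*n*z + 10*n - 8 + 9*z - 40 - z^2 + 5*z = 14*n^2 - 44*n - z^2 + z*(5*n + 14) - 48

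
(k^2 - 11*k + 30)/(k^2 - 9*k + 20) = (k - 6)/(k - 4)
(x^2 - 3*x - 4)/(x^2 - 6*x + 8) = (x + 1)/(x - 2)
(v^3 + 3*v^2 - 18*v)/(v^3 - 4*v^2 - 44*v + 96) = v*(v - 3)/(v^2 - 10*v + 16)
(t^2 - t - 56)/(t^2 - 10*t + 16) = (t + 7)/(t - 2)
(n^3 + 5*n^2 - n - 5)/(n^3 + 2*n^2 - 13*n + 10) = (n + 1)/(n - 2)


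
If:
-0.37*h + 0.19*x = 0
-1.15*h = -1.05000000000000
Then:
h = 0.91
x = 1.78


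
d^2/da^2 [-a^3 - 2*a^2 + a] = -6*a - 4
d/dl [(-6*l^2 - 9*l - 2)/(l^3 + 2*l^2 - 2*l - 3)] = (6*l^4 + 18*l^3 + 36*l^2 + 44*l + 23)/(l^6 + 4*l^5 - 14*l^3 - 8*l^2 + 12*l + 9)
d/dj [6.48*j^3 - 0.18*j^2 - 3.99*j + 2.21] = 19.44*j^2 - 0.36*j - 3.99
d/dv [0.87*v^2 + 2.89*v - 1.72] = 1.74*v + 2.89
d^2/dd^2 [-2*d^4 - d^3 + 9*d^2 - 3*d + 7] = -24*d^2 - 6*d + 18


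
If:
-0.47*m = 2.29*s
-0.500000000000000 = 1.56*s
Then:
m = 1.56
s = -0.32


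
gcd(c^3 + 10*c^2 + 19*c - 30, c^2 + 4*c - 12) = c + 6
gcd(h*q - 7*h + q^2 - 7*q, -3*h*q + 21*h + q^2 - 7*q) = q - 7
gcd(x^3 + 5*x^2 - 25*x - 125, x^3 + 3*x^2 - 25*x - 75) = x^2 - 25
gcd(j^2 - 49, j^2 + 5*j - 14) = j + 7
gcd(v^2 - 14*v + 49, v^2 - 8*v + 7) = v - 7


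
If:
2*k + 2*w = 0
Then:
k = -w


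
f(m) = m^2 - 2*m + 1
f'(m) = 2*m - 2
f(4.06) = 9.36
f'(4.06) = 6.12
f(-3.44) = 19.71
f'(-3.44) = -8.88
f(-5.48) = 41.99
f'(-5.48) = -12.96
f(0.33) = 0.45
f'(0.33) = -1.34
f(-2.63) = 13.18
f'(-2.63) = -7.26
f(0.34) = 0.44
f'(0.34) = -1.32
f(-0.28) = 1.64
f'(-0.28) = -2.56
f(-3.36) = 19.01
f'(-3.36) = -8.72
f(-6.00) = 49.00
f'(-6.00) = -14.00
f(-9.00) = 100.00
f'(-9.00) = -20.00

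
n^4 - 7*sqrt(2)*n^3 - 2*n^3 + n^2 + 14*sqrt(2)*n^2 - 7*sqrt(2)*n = n*(n - 1)^2*(n - 7*sqrt(2))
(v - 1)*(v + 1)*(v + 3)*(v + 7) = v^4 + 10*v^3 + 20*v^2 - 10*v - 21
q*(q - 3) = q^2 - 3*q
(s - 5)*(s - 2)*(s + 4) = s^3 - 3*s^2 - 18*s + 40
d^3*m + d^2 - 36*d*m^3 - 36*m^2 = (d - 6*m)*(d + 6*m)*(d*m + 1)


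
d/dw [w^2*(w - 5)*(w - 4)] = w*(4*w^2 - 27*w + 40)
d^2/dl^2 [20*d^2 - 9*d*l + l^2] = 2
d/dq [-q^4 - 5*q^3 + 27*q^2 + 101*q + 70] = -4*q^3 - 15*q^2 + 54*q + 101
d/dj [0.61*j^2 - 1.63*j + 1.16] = 1.22*j - 1.63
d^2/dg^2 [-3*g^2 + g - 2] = -6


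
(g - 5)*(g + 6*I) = g^2 - 5*g + 6*I*g - 30*I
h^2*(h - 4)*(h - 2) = h^4 - 6*h^3 + 8*h^2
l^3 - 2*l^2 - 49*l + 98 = (l - 7)*(l - 2)*(l + 7)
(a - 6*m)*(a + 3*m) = a^2 - 3*a*m - 18*m^2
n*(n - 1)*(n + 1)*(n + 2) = n^4 + 2*n^3 - n^2 - 2*n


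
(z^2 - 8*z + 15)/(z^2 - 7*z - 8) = (-z^2 + 8*z - 15)/(-z^2 + 7*z + 8)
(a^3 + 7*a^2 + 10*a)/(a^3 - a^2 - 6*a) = (a + 5)/(a - 3)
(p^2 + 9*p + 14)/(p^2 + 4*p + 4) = (p + 7)/(p + 2)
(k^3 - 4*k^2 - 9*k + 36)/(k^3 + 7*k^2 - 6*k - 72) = (k^2 - k - 12)/(k^2 + 10*k + 24)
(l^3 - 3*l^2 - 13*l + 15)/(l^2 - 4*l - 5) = (l^2 + 2*l - 3)/(l + 1)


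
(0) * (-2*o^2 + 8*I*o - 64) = 0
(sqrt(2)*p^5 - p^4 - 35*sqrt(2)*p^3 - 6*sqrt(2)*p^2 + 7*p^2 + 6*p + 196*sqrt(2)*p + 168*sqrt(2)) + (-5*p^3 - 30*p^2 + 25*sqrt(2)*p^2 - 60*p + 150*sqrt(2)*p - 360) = sqrt(2)*p^5 - p^4 - 35*sqrt(2)*p^3 - 5*p^3 - 23*p^2 + 19*sqrt(2)*p^2 - 54*p + 346*sqrt(2)*p - 360 + 168*sqrt(2)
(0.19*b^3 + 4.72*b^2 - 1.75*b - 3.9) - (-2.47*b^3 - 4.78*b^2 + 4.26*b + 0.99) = 2.66*b^3 + 9.5*b^2 - 6.01*b - 4.89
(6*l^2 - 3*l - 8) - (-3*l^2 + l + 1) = 9*l^2 - 4*l - 9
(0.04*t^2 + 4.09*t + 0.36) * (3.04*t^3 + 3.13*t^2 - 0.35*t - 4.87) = 0.1216*t^5 + 12.5588*t^4 + 13.8821*t^3 - 0.4995*t^2 - 20.0443*t - 1.7532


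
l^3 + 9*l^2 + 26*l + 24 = (l + 2)*(l + 3)*(l + 4)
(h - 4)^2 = h^2 - 8*h + 16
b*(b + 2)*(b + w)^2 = b^4 + 2*b^3*w + 2*b^3 + b^2*w^2 + 4*b^2*w + 2*b*w^2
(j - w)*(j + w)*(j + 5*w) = j^3 + 5*j^2*w - j*w^2 - 5*w^3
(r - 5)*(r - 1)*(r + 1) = r^3 - 5*r^2 - r + 5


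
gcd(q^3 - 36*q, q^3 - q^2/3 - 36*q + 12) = q^2 - 36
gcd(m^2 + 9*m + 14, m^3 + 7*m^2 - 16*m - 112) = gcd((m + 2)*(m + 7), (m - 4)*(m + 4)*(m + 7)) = m + 7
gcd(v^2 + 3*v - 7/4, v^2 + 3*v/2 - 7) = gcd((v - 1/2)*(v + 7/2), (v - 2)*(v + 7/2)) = v + 7/2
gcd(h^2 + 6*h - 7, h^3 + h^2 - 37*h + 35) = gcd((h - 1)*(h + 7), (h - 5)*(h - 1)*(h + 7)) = h^2 + 6*h - 7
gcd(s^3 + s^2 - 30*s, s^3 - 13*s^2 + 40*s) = s^2 - 5*s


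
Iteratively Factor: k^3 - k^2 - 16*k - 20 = (k + 2)*(k^2 - 3*k - 10) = (k + 2)^2*(k - 5)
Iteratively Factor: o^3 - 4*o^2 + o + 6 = (o - 3)*(o^2 - o - 2) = (o - 3)*(o + 1)*(o - 2)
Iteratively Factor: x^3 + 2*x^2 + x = (x)*(x^2 + 2*x + 1) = x*(x + 1)*(x + 1)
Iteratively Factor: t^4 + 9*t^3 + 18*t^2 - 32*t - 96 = (t + 4)*(t^3 + 5*t^2 - 2*t - 24) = (t - 2)*(t + 4)*(t^2 + 7*t + 12) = (t - 2)*(t + 3)*(t + 4)*(t + 4)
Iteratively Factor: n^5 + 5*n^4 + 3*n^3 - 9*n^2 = (n + 3)*(n^4 + 2*n^3 - 3*n^2) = (n - 1)*(n + 3)*(n^3 + 3*n^2) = n*(n - 1)*(n + 3)*(n^2 + 3*n) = n^2*(n - 1)*(n + 3)*(n + 3)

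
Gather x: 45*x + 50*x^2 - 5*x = 50*x^2 + 40*x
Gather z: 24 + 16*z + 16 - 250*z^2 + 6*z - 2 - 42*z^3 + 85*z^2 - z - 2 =-42*z^3 - 165*z^2 + 21*z + 36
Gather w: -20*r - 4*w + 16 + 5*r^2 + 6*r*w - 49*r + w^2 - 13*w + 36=5*r^2 - 69*r + w^2 + w*(6*r - 17) + 52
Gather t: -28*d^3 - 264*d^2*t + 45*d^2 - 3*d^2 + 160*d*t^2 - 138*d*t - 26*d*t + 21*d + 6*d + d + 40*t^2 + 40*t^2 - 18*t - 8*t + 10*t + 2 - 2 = -28*d^3 + 42*d^2 + 28*d + t^2*(160*d + 80) + t*(-264*d^2 - 164*d - 16)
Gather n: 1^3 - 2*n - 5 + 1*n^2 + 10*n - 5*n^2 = -4*n^2 + 8*n - 4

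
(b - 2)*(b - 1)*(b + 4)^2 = b^4 + 5*b^3 - 6*b^2 - 32*b + 32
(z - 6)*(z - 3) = z^2 - 9*z + 18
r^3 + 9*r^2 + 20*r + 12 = (r + 1)*(r + 2)*(r + 6)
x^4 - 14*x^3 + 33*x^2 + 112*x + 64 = (x - 8)^2*(x + 1)^2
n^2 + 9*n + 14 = (n + 2)*(n + 7)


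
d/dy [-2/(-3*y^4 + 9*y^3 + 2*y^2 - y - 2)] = 2*(-12*y^3 + 27*y^2 + 4*y - 1)/(3*y^4 - 9*y^3 - 2*y^2 + y + 2)^2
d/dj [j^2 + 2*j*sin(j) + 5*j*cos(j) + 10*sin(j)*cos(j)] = -5*j*sin(j) + 2*j*cos(j) + 2*j + 2*sin(j) + 5*cos(j) + 10*cos(2*j)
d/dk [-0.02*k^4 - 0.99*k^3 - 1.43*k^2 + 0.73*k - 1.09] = -0.08*k^3 - 2.97*k^2 - 2.86*k + 0.73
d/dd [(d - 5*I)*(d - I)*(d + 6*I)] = 3*d^2 + 31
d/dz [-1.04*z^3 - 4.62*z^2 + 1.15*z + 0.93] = -3.12*z^2 - 9.24*z + 1.15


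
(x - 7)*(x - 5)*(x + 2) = x^3 - 10*x^2 + 11*x + 70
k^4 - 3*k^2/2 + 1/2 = (k - 1)*(k + 1)*(k - sqrt(2)/2)*(k + sqrt(2)/2)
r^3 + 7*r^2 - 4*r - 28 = (r - 2)*(r + 2)*(r + 7)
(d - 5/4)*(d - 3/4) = d^2 - 2*d + 15/16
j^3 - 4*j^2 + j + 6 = (j - 3)*(j - 2)*(j + 1)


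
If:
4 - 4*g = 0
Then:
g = 1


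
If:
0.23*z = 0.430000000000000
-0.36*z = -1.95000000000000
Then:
No Solution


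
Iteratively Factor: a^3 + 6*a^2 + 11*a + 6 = (a + 3)*(a^2 + 3*a + 2) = (a + 1)*(a + 3)*(a + 2)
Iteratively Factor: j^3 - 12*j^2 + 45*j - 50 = (j - 5)*(j^2 - 7*j + 10) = (j - 5)^2*(j - 2)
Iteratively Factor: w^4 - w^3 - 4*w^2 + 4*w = (w - 1)*(w^3 - 4*w) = w*(w - 1)*(w^2 - 4) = w*(w - 2)*(w - 1)*(w + 2)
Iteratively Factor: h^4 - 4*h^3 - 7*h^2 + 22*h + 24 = (h - 4)*(h^3 - 7*h - 6) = (h - 4)*(h + 2)*(h^2 - 2*h - 3) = (h - 4)*(h + 1)*(h + 2)*(h - 3)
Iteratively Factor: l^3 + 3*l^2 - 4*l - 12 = (l + 2)*(l^2 + l - 6) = (l + 2)*(l + 3)*(l - 2)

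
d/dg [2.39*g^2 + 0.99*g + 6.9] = 4.78*g + 0.99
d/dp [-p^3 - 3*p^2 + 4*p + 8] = -3*p^2 - 6*p + 4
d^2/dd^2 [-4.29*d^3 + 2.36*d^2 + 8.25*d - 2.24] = 4.72 - 25.74*d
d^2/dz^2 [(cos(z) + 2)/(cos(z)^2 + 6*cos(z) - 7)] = (-9*(1 - cos(2*z))^2*cos(z)/4 - (1 - cos(2*z))^2/2 - 151*cos(z)/2 - 81*cos(2*z) - 21*cos(3*z) + cos(5*z)/2 + 177)/((cos(z) - 1)^3*(cos(z) + 7)^3)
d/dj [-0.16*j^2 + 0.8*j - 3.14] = 0.8 - 0.32*j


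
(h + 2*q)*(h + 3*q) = h^2 + 5*h*q + 6*q^2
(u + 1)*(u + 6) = u^2 + 7*u + 6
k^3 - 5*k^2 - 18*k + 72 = (k - 6)*(k - 3)*(k + 4)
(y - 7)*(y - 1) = y^2 - 8*y + 7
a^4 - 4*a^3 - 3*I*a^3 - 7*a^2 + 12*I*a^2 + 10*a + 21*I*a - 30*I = (a - 5)*(a - 1)*(a + 2)*(a - 3*I)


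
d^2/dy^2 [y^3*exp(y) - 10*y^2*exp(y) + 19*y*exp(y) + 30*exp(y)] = (y^3 - 4*y^2 - 15*y + 48)*exp(y)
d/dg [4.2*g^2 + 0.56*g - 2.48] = 8.4*g + 0.56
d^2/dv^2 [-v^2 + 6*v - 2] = -2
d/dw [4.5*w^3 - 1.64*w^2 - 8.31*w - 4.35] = 13.5*w^2 - 3.28*w - 8.31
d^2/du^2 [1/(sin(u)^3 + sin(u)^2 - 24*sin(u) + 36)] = (-9*sin(u)^6 - 11*sin(u)^5 + 56*sin(u)^4 + 412*sin(u)^3 - 570*sin(u)^2 - 1224*sin(u) + 1080)/(sin(u)^3 + sin(u)^2 - 24*sin(u) + 36)^3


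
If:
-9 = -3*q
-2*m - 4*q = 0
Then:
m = -6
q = 3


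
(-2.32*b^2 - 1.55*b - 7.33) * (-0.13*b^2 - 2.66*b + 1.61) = 0.3016*b^4 + 6.3727*b^3 + 1.3407*b^2 + 17.0023*b - 11.8013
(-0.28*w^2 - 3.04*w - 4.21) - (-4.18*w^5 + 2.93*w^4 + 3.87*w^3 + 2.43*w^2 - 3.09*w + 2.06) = 4.18*w^5 - 2.93*w^4 - 3.87*w^3 - 2.71*w^2 + 0.0499999999999998*w - 6.27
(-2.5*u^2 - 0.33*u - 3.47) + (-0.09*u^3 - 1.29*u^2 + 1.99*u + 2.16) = -0.09*u^3 - 3.79*u^2 + 1.66*u - 1.31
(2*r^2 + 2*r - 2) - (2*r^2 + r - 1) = r - 1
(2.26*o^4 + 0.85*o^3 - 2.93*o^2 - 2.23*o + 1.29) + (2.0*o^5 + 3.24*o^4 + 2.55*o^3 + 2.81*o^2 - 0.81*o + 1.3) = 2.0*o^5 + 5.5*o^4 + 3.4*o^3 - 0.12*o^2 - 3.04*o + 2.59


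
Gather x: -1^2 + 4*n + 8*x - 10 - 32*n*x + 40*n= 44*n + x*(8 - 32*n) - 11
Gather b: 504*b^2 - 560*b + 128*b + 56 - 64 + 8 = 504*b^2 - 432*b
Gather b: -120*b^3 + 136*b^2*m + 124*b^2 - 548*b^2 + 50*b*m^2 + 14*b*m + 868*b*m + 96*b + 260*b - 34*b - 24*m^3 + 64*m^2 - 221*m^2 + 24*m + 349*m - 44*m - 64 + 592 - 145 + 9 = -120*b^3 + b^2*(136*m - 424) + b*(50*m^2 + 882*m + 322) - 24*m^3 - 157*m^2 + 329*m + 392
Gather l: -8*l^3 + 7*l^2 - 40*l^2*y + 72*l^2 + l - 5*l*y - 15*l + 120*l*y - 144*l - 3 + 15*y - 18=-8*l^3 + l^2*(79 - 40*y) + l*(115*y - 158) + 15*y - 21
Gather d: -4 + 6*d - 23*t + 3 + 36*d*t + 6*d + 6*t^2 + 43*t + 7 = d*(36*t + 12) + 6*t^2 + 20*t + 6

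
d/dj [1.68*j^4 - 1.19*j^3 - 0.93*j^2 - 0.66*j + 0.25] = 6.72*j^3 - 3.57*j^2 - 1.86*j - 0.66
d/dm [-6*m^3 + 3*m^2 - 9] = 6*m*(1 - 3*m)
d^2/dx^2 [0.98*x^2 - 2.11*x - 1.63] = 1.96000000000000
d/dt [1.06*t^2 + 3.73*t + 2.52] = 2.12*t + 3.73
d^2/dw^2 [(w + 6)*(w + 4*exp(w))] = 4*w*exp(w) + 32*exp(w) + 2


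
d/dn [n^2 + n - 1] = 2*n + 1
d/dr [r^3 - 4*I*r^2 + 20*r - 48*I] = 3*r^2 - 8*I*r + 20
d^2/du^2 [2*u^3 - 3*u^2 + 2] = 12*u - 6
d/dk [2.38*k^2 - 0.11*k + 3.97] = 4.76*k - 0.11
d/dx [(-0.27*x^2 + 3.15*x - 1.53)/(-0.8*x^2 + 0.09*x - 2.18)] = (2.4957*x^2 - 1.2708*x - 6.7293)/(0.64*x^4 - 0.144*x^3 + 3.4961*x^2 - 0.3924*x + 4.7524)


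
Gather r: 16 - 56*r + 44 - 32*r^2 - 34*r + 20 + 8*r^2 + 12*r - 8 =-24*r^2 - 78*r + 72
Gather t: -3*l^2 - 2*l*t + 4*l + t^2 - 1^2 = -3*l^2 - 2*l*t + 4*l + t^2 - 1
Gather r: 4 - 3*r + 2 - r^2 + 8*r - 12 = -r^2 + 5*r - 6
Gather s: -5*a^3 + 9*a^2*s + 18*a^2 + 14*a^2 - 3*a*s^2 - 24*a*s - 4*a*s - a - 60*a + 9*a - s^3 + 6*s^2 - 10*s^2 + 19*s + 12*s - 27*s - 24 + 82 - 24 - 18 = -5*a^3 + 32*a^2 - 52*a - s^3 + s^2*(-3*a - 4) + s*(9*a^2 - 28*a + 4) + 16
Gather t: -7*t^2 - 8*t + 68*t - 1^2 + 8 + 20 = -7*t^2 + 60*t + 27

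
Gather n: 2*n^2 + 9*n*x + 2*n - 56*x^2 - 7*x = 2*n^2 + n*(9*x + 2) - 56*x^2 - 7*x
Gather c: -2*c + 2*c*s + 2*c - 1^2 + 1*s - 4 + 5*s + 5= 2*c*s + 6*s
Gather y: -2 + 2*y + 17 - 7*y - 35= -5*y - 20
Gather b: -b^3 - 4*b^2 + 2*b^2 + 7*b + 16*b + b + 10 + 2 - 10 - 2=-b^3 - 2*b^2 + 24*b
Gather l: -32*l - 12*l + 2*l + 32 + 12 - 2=42 - 42*l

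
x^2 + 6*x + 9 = (x + 3)^2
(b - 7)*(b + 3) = b^2 - 4*b - 21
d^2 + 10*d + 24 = (d + 4)*(d + 6)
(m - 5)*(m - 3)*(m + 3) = m^3 - 5*m^2 - 9*m + 45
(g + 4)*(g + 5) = g^2 + 9*g + 20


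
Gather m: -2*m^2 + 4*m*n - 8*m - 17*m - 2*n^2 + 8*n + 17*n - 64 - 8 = -2*m^2 + m*(4*n - 25) - 2*n^2 + 25*n - 72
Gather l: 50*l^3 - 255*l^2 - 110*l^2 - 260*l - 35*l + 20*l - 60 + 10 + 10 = 50*l^3 - 365*l^2 - 275*l - 40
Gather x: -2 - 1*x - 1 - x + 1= -2*x - 2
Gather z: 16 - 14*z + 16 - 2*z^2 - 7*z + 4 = -2*z^2 - 21*z + 36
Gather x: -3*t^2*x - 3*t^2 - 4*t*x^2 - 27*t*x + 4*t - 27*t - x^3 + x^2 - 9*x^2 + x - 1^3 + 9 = -3*t^2 - 23*t - x^3 + x^2*(-4*t - 8) + x*(-3*t^2 - 27*t + 1) + 8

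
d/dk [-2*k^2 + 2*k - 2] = 2 - 4*k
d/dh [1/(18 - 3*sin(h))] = cos(h)/(3*(sin(h) - 6)^2)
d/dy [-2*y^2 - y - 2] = -4*y - 1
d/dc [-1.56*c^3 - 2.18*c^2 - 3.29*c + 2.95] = -4.68*c^2 - 4.36*c - 3.29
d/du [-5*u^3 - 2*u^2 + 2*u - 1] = -15*u^2 - 4*u + 2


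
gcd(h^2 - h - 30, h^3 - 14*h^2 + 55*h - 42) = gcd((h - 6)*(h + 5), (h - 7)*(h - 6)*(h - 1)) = h - 6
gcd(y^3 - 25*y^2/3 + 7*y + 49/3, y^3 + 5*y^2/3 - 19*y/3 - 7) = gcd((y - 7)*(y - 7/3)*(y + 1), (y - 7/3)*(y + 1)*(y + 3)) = y^2 - 4*y/3 - 7/3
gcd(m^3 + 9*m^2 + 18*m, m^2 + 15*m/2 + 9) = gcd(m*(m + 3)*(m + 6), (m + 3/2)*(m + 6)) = m + 6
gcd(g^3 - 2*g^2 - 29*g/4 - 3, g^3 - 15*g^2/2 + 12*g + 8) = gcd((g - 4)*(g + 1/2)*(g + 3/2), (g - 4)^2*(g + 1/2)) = g^2 - 7*g/2 - 2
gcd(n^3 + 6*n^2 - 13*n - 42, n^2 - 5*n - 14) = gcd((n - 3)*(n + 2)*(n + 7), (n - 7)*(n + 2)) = n + 2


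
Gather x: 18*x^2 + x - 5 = 18*x^2 + x - 5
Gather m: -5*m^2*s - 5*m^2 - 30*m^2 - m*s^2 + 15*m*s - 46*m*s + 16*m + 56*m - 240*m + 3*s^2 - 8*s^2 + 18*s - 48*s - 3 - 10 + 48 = m^2*(-5*s - 35) + m*(-s^2 - 31*s - 168) - 5*s^2 - 30*s + 35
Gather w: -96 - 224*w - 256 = -224*w - 352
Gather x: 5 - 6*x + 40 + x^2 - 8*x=x^2 - 14*x + 45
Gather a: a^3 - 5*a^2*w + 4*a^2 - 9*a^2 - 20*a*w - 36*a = a^3 + a^2*(-5*w - 5) + a*(-20*w - 36)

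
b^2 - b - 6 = (b - 3)*(b + 2)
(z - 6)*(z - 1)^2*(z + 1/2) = z^4 - 15*z^3/2 + 9*z^2 + z/2 - 3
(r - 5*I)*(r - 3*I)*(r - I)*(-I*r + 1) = -I*r^4 - 8*r^3 + 14*I*r^2 - 8*r + 15*I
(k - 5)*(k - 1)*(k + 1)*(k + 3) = k^4 - 2*k^3 - 16*k^2 + 2*k + 15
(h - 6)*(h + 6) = h^2 - 36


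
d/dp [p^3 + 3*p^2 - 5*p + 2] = 3*p^2 + 6*p - 5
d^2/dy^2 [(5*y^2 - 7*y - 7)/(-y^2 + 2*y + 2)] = 6*(-y^3 - 3*y^2 - 2)/(y^6 - 6*y^5 + 6*y^4 + 16*y^3 - 12*y^2 - 24*y - 8)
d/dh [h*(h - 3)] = 2*h - 3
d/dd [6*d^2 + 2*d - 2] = 12*d + 2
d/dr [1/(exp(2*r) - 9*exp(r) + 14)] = (9 - 2*exp(r))*exp(r)/(exp(2*r) - 9*exp(r) + 14)^2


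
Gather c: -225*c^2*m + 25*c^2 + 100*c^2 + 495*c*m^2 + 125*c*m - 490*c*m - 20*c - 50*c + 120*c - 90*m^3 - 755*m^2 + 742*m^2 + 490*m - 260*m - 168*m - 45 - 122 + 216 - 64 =c^2*(125 - 225*m) + c*(495*m^2 - 365*m + 50) - 90*m^3 - 13*m^2 + 62*m - 15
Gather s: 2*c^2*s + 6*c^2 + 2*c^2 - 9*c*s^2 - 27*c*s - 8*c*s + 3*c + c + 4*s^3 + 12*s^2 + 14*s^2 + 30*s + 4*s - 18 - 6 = 8*c^2 + 4*c + 4*s^3 + s^2*(26 - 9*c) + s*(2*c^2 - 35*c + 34) - 24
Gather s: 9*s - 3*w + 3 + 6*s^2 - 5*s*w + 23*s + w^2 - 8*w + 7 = 6*s^2 + s*(32 - 5*w) + w^2 - 11*w + 10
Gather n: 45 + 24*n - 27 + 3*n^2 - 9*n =3*n^2 + 15*n + 18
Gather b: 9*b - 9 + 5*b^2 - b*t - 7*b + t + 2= 5*b^2 + b*(2 - t) + t - 7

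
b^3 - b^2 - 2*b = b*(b - 2)*(b + 1)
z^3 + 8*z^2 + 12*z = z*(z + 2)*(z + 6)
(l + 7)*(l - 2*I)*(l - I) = l^3 + 7*l^2 - 3*I*l^2 - 2*l - 21*I*l - 14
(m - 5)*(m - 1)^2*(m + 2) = m^4 - 5*m^3 - 3*m^2 + 17*m - 10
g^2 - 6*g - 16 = (g - 8)*(g + 2)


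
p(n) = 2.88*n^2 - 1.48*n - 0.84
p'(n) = 5.76*n - 1.48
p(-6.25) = 120.91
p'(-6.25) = -37.48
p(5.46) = 76.94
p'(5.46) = 29.97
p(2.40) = 12.20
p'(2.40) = 12.34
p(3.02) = 20.96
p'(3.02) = 15.92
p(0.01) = -0.85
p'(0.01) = -1.42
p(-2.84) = 26.59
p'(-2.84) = -17.84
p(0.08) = -0.94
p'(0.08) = -1.02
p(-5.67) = 100.14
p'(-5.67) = -34.14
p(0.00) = -0.84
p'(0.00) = -1.48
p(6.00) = 93.96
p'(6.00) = 33.08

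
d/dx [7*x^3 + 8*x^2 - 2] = x*(21*x + 16)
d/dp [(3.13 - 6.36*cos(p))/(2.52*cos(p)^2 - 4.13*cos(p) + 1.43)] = (-16.0272*cos(p)^2 + 15.7752*cos(p) - 3.8321)*sin(p)/(6.3504*cos(p)^4 - 20.8152*cos(p)^3 + 24.2641*cos(p)^2 - 11.8118*cos(p) + 2.0449)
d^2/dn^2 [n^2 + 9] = 2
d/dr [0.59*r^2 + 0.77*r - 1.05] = 1.18*r + 0.77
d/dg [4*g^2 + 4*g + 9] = 8*g + 4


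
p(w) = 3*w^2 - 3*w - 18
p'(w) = 6*w - 3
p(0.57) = -18.74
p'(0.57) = 0.42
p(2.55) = -6.14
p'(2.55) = 12.30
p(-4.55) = 57.76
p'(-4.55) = -30.30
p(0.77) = -18.53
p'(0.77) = 1.62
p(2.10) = -11.07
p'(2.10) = 9.60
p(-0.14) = -17.52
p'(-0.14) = -3.84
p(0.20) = -18.48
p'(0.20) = -1.80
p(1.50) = -15.75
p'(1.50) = 6.00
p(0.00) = -18.00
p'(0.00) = -3.00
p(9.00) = 198.00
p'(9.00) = 51.00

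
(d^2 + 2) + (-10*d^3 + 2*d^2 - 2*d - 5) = -10*d^3 + 3*d^2 - 2*d - 3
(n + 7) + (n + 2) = 2*n + 9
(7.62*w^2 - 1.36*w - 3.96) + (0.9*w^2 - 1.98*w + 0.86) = 8.52*w^2 - 3.34*w - 3.1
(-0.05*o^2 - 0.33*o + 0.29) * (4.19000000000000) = -0.2095*o^2 - 1.3827*o + 1.2151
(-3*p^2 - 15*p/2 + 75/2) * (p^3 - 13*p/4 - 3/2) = -3*p^5 - 15*p^4/2 + 189*p^3/4 + 231*p^2/8 - 885*p/8 - 225/4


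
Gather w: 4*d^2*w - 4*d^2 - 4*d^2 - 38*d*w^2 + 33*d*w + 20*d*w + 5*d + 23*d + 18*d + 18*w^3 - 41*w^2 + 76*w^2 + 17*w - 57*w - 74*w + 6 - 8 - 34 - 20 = -8*d^2 + 46*d + 18*w^3 + w^2*(35 - 38*d) + w*(4*d^2 + 53*d - 114) - 56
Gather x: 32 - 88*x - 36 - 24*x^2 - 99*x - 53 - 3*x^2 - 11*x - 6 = -27*x^2 - 198*x - 63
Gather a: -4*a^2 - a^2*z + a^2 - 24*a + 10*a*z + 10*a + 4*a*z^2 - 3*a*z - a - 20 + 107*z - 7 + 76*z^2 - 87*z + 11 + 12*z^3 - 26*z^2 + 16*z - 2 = a^2*(-z - 3) + a*(4*z^2 + 7*z - 15) + 12*z^3 + 50*z^2 + 36*z - 18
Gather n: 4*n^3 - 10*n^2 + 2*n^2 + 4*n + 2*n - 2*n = 4*n^3 - 8*n^2 + 4*n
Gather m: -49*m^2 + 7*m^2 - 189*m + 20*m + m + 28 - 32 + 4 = -42*m^2 - 168*m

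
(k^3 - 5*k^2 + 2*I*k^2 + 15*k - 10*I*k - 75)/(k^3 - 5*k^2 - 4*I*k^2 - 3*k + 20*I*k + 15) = (k + 5*I)/(k - I)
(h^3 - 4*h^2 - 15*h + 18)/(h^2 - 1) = (h^2 - 3*h - 18)/(h + 1)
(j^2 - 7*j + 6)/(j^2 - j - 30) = (j - 1)/(j + 5)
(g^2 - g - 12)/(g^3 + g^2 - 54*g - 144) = (g - 4)/(g^2 - 2*g - 48)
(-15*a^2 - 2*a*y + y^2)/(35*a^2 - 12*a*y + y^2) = (3*a + y)/(-7*a + y)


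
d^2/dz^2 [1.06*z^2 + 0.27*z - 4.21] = 2.12000000000000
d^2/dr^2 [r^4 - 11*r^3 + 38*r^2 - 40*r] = 12*r^2 - 66*r + 76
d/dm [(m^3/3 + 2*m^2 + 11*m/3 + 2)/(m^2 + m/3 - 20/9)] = 3*(9*m^4 + 6*m^3 - 141*m^2 - 348*m - 238)/(81*m^4 + 54*m^3 - 351*m^2 - 120*m + 400)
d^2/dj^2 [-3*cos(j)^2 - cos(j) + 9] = cos(j) + 6*cos(2*j)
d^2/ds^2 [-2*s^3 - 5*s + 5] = -12*s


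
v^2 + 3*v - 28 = (v - 4)*(v + 7)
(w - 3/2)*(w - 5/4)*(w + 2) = w^3 - 3*w^2/4 - 29*w/8 + 15/4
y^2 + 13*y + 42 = (y + 6)*(y + 7)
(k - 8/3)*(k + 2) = k^2 - 2*k/3 - 16/3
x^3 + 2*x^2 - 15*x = x*(x - 3)*(x + 5)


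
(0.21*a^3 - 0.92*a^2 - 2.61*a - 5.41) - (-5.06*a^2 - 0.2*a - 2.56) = 0.21*a^3 + 4.14*a^2 - 2.41*a - 2.85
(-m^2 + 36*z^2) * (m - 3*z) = -m^3 + 3*m^2*z + 36*m*z^2 - 108*z^3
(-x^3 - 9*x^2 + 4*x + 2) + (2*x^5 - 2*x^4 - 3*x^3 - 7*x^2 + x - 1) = 2*x^5 - 2*x^4 - 4*x^3 - 16*x^2 + 5*x + 1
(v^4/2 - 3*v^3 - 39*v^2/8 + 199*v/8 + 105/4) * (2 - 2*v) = -v^5 + 7*v^4 + 15*v^3/4 - 119*v^2/2 - 11*v/4 + 105/2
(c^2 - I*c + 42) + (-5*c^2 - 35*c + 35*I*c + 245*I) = -4*c^2 - 35*c + 34*I*c + 42 + 245*I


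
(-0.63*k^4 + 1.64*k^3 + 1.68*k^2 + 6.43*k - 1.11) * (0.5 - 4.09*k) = 2.5767*k^5 - 7.0226*k^4 - 6.0512*k^3 - 25.4587*k^2 + 7.7549*k - 0.555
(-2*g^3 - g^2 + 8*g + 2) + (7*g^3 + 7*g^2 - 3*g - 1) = 5*g^3 + 6*g^2 + 5*g + 1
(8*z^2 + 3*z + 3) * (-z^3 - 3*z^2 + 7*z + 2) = -8*z^5 - 27*z^4 + 44*z^3 + 28*z^2 + 27*z + 6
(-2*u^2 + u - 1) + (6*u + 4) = -2*u^2 + 7*u + 3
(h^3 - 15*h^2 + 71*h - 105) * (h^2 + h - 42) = h^5 - 14*h^4 + 14*h^3 + 596*h^2 - 3087*h + 4410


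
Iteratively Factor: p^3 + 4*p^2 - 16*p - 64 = (p + 4)*(p^2 - 16) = (p - 4)*(p + 4)*(p + 4)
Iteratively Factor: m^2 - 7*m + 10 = (m - 5)*(m - 2)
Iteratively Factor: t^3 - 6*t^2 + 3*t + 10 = (t + 1)*(t^2 - 7*t + 10) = (t - 5)*(t + 1)*(t - 2)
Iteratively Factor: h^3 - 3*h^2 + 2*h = (h - 2)*(h^2 - h) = (h - 2)*(h - 1)*(h)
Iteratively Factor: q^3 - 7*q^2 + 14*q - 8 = (q - 1)*(q^2 - 6*q + 8) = (q - 4)*(q - 1)*(q - 2)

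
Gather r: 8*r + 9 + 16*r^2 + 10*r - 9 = 16*r^2 + 18*r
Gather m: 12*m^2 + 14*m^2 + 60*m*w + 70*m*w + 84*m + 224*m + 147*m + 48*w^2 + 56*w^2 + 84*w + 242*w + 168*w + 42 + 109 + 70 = 26*m^2 + m*(130*w + 455) + 104*w^2 + 494*w + 221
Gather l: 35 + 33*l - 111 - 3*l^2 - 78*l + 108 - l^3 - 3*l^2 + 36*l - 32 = -l^3 - 6*l^2 - 9*l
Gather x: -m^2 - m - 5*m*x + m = -m^2 - 5*m*x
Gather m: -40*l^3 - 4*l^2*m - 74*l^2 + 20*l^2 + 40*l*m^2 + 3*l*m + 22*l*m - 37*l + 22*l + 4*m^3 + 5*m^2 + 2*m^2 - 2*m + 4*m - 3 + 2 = -40*l^3 - 54*l^2 - 15*l + 4*m^3 + m^2*(40*l + 7) + m*(-4*l^2 + 25*l + 2) - 1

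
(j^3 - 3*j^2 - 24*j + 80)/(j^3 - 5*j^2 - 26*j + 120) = (j - 4)/(j - 6)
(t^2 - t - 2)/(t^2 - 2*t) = (t + 1)/t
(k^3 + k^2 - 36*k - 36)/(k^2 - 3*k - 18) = (k^2 + 7*k + 6)/(k + 3)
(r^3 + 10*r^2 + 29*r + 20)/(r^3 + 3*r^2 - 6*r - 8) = (r + 5)/(r - 2)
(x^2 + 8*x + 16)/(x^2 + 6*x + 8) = (x + 4)/(x + 2)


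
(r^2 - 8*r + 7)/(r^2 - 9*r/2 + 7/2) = 2*(r - 7)/(2*r - 7)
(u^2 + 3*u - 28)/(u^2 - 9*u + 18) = (u^2 + 3*u - 28)/(u^2 - 9*u + 18)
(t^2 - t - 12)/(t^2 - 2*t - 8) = (t + 3)/(t + 2)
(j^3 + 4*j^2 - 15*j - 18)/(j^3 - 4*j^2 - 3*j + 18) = (j^2 + 7*j + 6)/(j^2 - j - 6)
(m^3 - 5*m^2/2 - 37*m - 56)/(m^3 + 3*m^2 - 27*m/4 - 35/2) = 2*(m - 8)/(2*m - 5)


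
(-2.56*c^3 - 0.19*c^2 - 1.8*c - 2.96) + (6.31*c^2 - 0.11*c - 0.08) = -2.56*c^3 + 6.12*c^2 - 1.91*c - 3.04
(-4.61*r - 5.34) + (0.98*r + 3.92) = -3.63*r - 1.42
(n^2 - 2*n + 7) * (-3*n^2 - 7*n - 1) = -3*n^4 - n^3 - 8*n^2 - 47*n - 7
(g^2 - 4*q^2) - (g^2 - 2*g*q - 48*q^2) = 2*g*q + 44*q^2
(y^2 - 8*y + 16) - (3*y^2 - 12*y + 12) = -2*y^2 + 4*y + 4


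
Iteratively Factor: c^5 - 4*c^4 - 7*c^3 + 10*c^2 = (c - 1)*(c^4 - 3*c^3 - 10*c^2) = c*(c - 1)*(c^3 - 3*c^2 - 10*c) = c^2*(c - 1)*(c^2 - 3*c - 10) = c^2*(c - 5)*(c - 1)*(c + 2)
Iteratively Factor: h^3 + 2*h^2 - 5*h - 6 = (h + 3)*(h^2 - h - 2) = (h + 1)*(h + 3)*(h - 2)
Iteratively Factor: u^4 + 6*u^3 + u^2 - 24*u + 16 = (u - 1)*(u^3 + 7*u^2 + 8*u - 16) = (u - 1)*(u + 4)*(u^2 + 3*u - 4) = (u - 1)^2*(u + 4)*(u + 4)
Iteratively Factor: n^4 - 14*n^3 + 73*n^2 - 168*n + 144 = (n - 4)*(n^3 - 10*n^2 + 33*n - 36) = (n - 4)*(n - 3)*(n^2 - 7*n + 12) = (n - 4)^2*(n - 3)*(n - 3)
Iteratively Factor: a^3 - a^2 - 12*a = (a - 4)*(a^2 + 3*a) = (a - 4)*(a + 3)*(a)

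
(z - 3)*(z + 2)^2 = z^3 + z^2 - 8*z - 12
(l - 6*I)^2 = l^2 - 12*I*l - 36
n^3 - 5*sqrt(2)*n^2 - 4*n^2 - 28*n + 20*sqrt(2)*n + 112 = (n - 4)*(n - 7*sqrt(2))*(n + 2*sqrt(2))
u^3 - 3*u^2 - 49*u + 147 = (u - 7)*(u - 3)*(u + 7)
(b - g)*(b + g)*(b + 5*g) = b^3 + 5*b^2*g - b*g^2 - 5*g^3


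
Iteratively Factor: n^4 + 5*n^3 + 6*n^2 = (n)*(n^3 + 5*n^2 + 6*n) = n^2*(n^2 + 5*n + 6) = n^2*(n + 2)*(n + 3)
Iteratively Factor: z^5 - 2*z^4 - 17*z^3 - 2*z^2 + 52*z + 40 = (z - 2)*(z^4 - 17*z^2 - 36*z - 20) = (z - 5)*(z - 2)*(z^3 + 5*z^2 + 8*z + 4) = (z - 5)*(z - 2)*(z + 2)*(z^2 + 3*z + 2) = (z - 5)*(z - 2)*(z + 2)^2*(z + 1)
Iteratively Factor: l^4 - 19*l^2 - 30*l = (l)*(l^3 - 19*l - 30) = l*(l + 3)*(l^2 - 3*l - 10) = l*(l + 2)*(l + 3)*(l - 5)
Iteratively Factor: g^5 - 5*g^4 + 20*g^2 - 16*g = (g - 1)*(g^4 - 4*g^3 - 4*g^2 + 16*g) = g*(g - 1)*(g^3 - 4*g^2 - 4*g + 16) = g*(g - 4)*(g - 1)*(g^2 - 4) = g*(g - 4)*(g - 1)*(g + 2)*(g - 2)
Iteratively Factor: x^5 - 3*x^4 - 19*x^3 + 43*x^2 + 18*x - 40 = (x - 5)*(x^4 + 2*x^3 - 9*x^2 - 2*x + 8) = (x - 5)*(x - 1)*(x^3 + 3*x^2 - 6*x - 8) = (x - 5)*(x - 1)*(x + 1)*(x^2 + 2*x - 8) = (x - 5)*(x - 2)*(x - 1)*(x + 1)*(x + 4)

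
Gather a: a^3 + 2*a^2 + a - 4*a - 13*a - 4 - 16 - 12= a^3 + 2*a^2 - 16*a - 32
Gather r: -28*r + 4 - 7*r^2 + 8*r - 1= -7*r^2 - 20*r + 3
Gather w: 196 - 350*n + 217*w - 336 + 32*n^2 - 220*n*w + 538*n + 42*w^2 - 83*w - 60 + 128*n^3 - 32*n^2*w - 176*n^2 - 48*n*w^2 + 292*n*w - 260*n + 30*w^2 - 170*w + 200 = 128*n^3 - 144*n^2 - 72*n + w^2*(72 - 48*n) + w*(-32*n^2 + 72*n - 36)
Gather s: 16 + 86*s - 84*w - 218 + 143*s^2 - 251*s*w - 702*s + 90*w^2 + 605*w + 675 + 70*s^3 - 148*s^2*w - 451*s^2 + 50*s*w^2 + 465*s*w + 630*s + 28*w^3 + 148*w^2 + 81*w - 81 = 70*s^3 + s^2*(-148*w - 308) + s*(50*w^2 + 214*w + 14) + 28*w^3 + 238*w^2 + 602*w + 392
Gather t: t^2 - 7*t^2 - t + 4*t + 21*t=-6*t^2 + 24*t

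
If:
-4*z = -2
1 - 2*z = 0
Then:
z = 1/2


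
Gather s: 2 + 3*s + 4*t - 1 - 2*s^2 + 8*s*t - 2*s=-2*s^2 + s*(8*t + 1) + 4*t + 1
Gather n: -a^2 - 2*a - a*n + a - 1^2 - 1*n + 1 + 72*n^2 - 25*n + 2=-a^2 - a + 72*n^2 + n*(-a - 26) + 2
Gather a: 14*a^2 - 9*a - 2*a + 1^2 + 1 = 14*a^2 - 11*a + 2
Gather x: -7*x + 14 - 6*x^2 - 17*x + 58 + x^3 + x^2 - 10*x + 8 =x^3 - 5*x^2 - 34*x + 80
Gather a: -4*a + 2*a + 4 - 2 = 2 - 2*a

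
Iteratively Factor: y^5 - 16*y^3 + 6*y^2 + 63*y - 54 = (y + 3)*(y^4 - 3*y^3 - 7*y^2 + 27*y - 18) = (y - 3)*(y + 3)*(y^3 - 7*y + 6) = (y - 3)*(y - 1)*(y + 3)*(y^2 + y - 6) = (y - 3)*(y - 1)*(y + 3)^2*(y - 2)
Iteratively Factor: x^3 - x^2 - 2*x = (x)*(x^2 - x - 2) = x*(x + 1)*(x - 2)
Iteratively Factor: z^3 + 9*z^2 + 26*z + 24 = (z + 2)*(z^2 + 7*z + 12) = (z + 2)*(z + 3)*(z + 4)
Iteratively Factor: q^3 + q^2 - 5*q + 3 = (q - 1)*(q^2 + 2*q - 3) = (q - 1)*(q + 3)*(q - 1)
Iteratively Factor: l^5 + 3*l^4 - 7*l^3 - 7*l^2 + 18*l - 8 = (l - 1)*(l^4 + 4*l^3 - 3*l^2 - 10*l + 8) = (l - 1)*(l + 4)*(l^3 - 3*l + 2) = (l - 1)^2*(l + 4)*(l^2 + l - 2) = (l - 1)^3*(l + 4)*(l + 2)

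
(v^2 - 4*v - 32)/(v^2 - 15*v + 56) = (v + 4)/(v - 7)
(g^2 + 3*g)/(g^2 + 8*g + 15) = g/(g + 5)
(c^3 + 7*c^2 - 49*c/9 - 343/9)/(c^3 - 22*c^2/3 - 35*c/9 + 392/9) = (3*c^2 + 14*c - 49)/(3*c^2 - 29*c + 56)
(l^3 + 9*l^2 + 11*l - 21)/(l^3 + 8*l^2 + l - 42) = (l - 1)/(l - 2)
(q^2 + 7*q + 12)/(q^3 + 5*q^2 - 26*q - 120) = (q + 3)/(q^2 + q - 30)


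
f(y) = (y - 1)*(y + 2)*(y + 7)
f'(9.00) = 392.00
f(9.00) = 1408.00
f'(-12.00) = 245.00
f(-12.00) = -650.00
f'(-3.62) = -13.61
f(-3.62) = 25.30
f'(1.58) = 37.77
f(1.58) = 17.82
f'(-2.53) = -16.28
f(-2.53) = 8.36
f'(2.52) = 64.37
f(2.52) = 65.41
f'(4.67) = 145.15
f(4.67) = 285.67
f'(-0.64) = -4.01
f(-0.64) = -14.19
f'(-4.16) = -9.64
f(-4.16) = 31.65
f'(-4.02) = -10.84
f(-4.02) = 30.22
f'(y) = (y - 1)*(y + 2) + (y - 1)*(y + 7) + (y + 2)*(y + 7) = 3*y^2 + 16*y + 5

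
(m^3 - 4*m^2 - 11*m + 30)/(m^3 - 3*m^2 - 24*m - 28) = (-m^3 + 4*m^2 + 11*m - 30)/(-m^3 + 3*m^2 + 24*m + 28)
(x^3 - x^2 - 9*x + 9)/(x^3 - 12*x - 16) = (-x^3 + x^2 + 9*x - 9)/(-x^3 + 12*x + 16)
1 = 1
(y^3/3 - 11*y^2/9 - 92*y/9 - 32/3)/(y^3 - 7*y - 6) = (-3*y^3 + 11*y^2 + 92*y + 96)/(9*(-y^3 + 7*y + 6))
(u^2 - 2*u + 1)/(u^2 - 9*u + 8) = (u - 1)/(u - 8)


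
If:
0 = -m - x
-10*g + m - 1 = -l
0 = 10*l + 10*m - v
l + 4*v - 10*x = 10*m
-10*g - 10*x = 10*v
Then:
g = -31/309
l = 40/309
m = -41/309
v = -10/309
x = 41/309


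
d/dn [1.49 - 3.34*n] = -3.34000000000000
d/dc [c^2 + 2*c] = 2*c + 2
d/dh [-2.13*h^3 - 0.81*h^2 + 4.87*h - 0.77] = -6.39*h^2 - 1.62*h + 4.87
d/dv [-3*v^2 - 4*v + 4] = -6*v - 4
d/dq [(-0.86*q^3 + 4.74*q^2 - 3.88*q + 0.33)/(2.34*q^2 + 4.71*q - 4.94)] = (-2.0124*q^4 - 8.1012*q^3 + 44.1498*q^2 - 48.3756*q + 17.6129)/(5.4756*q^4 + 22.0428*q^3 - 0.935099999999998*q^2 - 46.5348*q + 24.4036)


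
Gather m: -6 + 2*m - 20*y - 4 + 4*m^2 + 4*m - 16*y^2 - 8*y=4*m^2 + 6*m - 16*y^2 - 28*y - 10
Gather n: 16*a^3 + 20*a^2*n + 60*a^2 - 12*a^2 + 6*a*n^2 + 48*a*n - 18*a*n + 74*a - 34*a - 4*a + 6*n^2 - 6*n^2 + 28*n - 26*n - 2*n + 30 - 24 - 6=16*a^3 + 48*a^2 + 6*a*n^2 + 36*a + n*(20*a^2 + 30*a)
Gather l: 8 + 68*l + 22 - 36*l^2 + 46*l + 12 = -36*l^2 + 114*l + 42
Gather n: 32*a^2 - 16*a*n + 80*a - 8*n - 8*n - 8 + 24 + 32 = 32*a^2 + 80*a + n*(-16*a - 16) + 48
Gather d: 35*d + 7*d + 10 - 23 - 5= 42*d - 18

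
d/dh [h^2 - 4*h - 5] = 2*h - 4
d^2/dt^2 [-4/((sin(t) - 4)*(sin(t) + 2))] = 4*(4*sin(t)^4 - 6*sin(t)^3 + 30*sin(t)^2 - 4*sin(t) - 24)/((sin(t) - 4)^3*(sin(t) + 2)^3)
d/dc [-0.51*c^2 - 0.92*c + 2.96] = -1.02*c - 0.92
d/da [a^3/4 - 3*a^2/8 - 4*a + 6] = 3*a^2/4 - 3*a/4 - 4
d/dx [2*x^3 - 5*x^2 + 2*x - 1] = 6*x^2 - 10*x + 2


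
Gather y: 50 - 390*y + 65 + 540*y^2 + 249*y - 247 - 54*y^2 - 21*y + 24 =486*y^2 - 162*y - 108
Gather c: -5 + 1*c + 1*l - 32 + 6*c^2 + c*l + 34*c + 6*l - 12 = 6*c^2 + c*(l + 35) + 7*l - 49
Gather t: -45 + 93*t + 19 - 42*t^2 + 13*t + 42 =-42*t^2 + 106*t + 16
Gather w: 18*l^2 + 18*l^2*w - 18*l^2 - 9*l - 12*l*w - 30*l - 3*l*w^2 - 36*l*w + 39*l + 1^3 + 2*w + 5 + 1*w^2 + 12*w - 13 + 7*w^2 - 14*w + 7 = w^2*(8 - 3*l) + w*(18*l^2 - 48*l)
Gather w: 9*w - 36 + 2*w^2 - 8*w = 2*w^2 + w - 36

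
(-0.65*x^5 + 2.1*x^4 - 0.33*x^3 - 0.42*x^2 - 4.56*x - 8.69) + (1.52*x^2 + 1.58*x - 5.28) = -0.65*x^5 + 2.1*x^4 - 0.33*x^3 + 1.1*x^2 - 2.98*x - 13.97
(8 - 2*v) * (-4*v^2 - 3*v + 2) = 8*v^3 - 26*v^2 - 28*v + 16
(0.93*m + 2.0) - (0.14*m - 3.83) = 0.79*m + 5.83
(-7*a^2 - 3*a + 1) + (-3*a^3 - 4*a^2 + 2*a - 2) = -3*a^3 - 11*a^2 - a - 1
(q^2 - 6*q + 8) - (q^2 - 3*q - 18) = 26 - 3*q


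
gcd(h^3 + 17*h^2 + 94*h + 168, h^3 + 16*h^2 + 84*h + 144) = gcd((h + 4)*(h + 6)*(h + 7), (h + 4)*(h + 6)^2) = h^2 + 10*h + 24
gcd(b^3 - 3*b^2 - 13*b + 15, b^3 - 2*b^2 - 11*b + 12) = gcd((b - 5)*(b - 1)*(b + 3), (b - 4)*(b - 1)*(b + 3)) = b^2 + 2*b - 3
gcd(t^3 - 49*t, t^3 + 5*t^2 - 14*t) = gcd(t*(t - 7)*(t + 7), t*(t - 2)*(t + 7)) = t^2 + 7*t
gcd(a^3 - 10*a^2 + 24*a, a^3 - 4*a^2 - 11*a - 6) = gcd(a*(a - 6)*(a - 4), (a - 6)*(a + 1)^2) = a - 6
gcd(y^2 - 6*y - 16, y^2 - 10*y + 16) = y - 8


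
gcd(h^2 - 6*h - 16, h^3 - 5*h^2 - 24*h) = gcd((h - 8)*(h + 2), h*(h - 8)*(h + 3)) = h - 8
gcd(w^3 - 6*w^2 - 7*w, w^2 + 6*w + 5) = w + 1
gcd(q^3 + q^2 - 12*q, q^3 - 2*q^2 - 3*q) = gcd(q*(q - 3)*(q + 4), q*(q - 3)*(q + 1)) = q^2 - 3*q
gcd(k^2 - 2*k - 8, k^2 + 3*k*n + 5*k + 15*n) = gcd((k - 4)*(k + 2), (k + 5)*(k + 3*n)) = 1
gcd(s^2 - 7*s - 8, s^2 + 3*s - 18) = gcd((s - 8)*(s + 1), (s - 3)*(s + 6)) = 1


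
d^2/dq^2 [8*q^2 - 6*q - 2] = 16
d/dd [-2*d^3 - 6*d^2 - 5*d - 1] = -6*d^2 - 12*d - 5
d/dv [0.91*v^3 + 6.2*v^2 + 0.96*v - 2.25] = 2.73*v^2 + 12.4*v + 0.96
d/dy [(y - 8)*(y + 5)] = 2*y - 3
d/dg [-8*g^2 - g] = -16*g - 1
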